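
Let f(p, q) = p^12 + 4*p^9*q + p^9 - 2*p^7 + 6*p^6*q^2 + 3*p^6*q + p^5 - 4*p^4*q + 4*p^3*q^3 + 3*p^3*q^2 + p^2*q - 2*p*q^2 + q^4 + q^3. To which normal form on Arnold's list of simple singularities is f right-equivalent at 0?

The Hessian of f at 0 is [[0, 0], [0, 0]] with rank 0, so corank 2. A Groebner basis of the Jacobian ideal J(f) in C{p,q} is {p^3 + p^2/4 - q^2/4, p^2/4 + q^3 - q^2/4, p*q - q^2}; counting standard monomials gives mu = 5. Corank 2; j^3 = q*(p - q)^2 has shape L^2 M (L != M), so D-series; mu = 5 gives D_5.

D_5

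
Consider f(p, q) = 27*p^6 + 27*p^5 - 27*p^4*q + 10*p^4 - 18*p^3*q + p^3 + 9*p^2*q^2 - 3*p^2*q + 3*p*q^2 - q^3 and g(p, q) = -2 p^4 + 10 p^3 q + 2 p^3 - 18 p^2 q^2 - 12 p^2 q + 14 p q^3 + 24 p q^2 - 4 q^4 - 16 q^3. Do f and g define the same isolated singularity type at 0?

The Hessian of f at 0 is [[0, 0], [0, 0]] with rank 0, so corank 2. A Groebner basis of the Jacobian ideal J(f) in C{p,q} is {p^3, p^2*q - p^2/6 + p*q/3 - q^2/6, -p^2/3 + p*q^2 + 2*p*q/3 - q^2/3, -p^2/2 + p*q + q^3 - q^2/2}; counting standard monomials gives mu = 6. Corank 2; j^3 = (p - q)^3 is a perfect cube, so E-series; the 4-jet and mu = 6 give E_6. The Hessian of g at 0 is [[0, 0], [0, 0]] with rank 0, so corank 2. A Groebner basis of the Jacobian ideal J(g) in C{p,q} is {3*p^2 - 12*p*q + q^4 - q^3 + 12*q^2, p^3 - 18*p^2 + 72*p*q - 2*q^3 - 72*q^2, p^2*q - 7*p^2 + 28*p*q - 5*q^3/3 - 28*q^2, -2*p^2 + p*q^2 + 8*p*q - 4*q^3/3 - 8*q^2}; counting standard monomials gives mu = 7. Corank 2; j^3 = 2*(p - 2*q)^3 is a perfect cube, so E-series; the 4-jet and mu = 7 give E_7. f is E_6 but g is E_7, hence not right-equivalent.

No.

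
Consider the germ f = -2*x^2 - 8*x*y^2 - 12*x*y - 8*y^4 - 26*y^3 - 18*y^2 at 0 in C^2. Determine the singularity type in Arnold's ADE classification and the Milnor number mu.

Type A_2, Milnor number mu = 2.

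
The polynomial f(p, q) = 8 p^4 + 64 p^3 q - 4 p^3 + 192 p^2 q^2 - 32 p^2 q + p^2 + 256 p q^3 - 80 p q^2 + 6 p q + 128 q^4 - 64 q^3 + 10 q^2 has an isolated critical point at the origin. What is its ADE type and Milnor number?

The Hessian of f at 0 has rank 2. Corank 0: nondegenerate Morse point, so A_1.

Type A1, Milnor number mu = 1.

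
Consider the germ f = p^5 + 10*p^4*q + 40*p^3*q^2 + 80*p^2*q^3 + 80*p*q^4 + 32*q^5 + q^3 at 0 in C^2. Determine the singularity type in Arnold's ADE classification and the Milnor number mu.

The Hessian of f at 0 has rank 0. Corank 2; j^3 = q^3 is a perfect cube, so E-series; the 5-jet and mu = 8 give E_8.

Type E8, Milnor number mu = 8.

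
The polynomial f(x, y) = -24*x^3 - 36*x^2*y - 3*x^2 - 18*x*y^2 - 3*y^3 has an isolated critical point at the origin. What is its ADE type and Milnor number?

Type A_2, Milnor number mu = 2.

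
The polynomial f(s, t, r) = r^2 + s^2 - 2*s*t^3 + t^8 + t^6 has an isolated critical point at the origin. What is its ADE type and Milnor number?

The Hessian of f at 0 has rank 2. Corank 1: A-series; mu = 7 gives A_7.

Type A7, Milnor number mu = 7.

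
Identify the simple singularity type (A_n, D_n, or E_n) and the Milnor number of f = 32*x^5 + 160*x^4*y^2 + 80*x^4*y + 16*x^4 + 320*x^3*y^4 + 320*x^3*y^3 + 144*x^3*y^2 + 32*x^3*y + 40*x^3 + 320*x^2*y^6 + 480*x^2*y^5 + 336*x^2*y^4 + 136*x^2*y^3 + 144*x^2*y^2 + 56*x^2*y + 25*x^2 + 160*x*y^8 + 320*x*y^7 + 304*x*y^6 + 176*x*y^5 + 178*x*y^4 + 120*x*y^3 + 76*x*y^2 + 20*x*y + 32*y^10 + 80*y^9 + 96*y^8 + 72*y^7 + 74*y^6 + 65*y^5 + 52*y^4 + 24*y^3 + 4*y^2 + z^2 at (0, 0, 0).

Type A_{4}, Milnor number mu = 4.

The Hessian of f at 0 has rank 2. Corank 1: A-series; mu = 4 gives A_4.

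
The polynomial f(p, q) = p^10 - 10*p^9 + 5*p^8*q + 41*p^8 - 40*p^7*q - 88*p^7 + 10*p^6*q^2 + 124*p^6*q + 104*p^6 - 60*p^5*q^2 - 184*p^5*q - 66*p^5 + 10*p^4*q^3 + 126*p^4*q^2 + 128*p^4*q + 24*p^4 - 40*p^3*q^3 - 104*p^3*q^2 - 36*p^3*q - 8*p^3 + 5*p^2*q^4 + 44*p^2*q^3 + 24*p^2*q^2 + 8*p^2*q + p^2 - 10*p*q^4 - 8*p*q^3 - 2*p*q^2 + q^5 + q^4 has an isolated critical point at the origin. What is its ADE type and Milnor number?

The Hessian of f at 0 has rank 1. Corank 1: A-series; mu = 4 gives A_4.

Type A_{4}, Milnor number mu = 4.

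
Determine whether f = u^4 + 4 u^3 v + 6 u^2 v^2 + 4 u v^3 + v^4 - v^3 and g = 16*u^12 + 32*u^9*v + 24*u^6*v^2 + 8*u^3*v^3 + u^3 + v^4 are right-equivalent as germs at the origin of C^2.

Yes.

The Hessian of f at 0 has rank 0. Corank 2; j^3 = -v^3 is a perfect cube, so E-series; the 4-jet and mu = 6 give E_6. The Hessian of g at 0 has rank 0. Corank 2; j^3 = u^3 is a perfect cube, so E-series; the 4-jet and mu = 6 give E_6. Both have type E_6, hence right-equivalent.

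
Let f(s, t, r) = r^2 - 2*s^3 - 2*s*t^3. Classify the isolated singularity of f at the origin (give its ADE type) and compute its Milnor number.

Type E7, Milnor number mu = 7.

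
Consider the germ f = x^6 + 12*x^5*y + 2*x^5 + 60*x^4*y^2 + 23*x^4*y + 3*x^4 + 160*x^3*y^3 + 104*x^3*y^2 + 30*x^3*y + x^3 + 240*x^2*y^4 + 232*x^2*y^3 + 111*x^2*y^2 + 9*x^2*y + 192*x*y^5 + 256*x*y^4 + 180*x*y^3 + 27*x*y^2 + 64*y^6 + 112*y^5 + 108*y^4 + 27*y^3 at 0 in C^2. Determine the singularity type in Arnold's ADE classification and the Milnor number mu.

The Hessian of f at 0 has rank 0. Corank 2; j^3 = (x + 3*y)^3 is a perfect cube, so E-series; the 5-jet and mu = 8 give E_8.

Type E8, Milnor number mu = 8.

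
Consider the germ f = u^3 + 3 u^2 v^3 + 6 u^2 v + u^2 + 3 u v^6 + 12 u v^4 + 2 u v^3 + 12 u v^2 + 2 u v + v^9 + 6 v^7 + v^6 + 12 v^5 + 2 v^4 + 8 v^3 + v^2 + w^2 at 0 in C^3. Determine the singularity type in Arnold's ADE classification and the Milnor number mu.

Type A_2, Milnor number mu = 2.

The Hessian of f at 0 has rank 2. Corank 1: A-series; mu = 2 gives A_2.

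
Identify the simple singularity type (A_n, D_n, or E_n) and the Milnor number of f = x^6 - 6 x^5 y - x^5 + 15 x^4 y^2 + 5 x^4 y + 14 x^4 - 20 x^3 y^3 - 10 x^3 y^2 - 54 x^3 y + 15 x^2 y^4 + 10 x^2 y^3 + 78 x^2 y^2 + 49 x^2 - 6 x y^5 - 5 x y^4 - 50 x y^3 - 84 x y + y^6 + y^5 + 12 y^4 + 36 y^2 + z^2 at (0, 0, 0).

Type A4, Milnor number mu = 4.

The Hessian of f at 0 has rank 2. Corank 1: A-series; mu = 4 gives A_4.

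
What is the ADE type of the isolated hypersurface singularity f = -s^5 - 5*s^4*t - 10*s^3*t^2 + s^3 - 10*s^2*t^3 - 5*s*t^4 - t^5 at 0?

E8

The Hessian of f at 0 is [[0, 0], [0, 0]] with rank 0, so corank 2. A Groebner basis of the Jacobian ideal J(f) in C{s,t} is {t^5, s*t^3 + t^4/4, s^2}; counting standard monomials gives mu = 8. Corank 2; j^3 = s^3 is a perfect cube, so E-series; the 5-jet and mu = 8 give E_8.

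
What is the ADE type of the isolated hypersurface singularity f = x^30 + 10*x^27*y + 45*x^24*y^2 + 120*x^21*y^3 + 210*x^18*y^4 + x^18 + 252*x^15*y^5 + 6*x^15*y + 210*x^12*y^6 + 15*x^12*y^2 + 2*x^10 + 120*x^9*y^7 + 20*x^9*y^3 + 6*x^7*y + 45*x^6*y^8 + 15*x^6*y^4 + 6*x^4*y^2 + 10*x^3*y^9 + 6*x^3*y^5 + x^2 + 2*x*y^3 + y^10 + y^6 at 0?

The Hessian of f at 0 has rank 1. Corank 1: A-series; mu = 9 gives A_9.

A_{9}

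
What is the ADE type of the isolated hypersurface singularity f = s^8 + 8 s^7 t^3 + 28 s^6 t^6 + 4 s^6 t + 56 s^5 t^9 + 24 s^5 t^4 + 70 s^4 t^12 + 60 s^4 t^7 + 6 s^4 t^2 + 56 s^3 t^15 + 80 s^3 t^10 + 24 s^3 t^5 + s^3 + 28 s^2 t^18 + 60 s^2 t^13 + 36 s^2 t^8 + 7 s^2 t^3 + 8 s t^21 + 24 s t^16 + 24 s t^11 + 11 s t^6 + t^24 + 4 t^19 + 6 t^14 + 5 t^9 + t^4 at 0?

The Hessian of f at 0 has rank 0. Corank 2; j^3 = s^3 is a perfect cube, so E-series; the 4-jet and mu = 6 give E_6.

E_{6}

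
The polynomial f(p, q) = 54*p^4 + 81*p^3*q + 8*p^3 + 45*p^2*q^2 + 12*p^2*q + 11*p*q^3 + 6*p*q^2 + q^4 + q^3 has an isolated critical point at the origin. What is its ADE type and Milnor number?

Type E_7, Milnor number mu = 7.

The Hessian of f at 0 has rank 0. Corank 2; j^3 = (2*p + q)^3 is a perfect cube, so E-series; the 4-jet and mu = 7 give E_7.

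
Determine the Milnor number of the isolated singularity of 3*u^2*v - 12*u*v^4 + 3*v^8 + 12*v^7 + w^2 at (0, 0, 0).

The Hessian of f at 0 is [[0, 0, 0], [0, 0, 0], [0, 0, 2]] with rank 1, so corank 2. A Groebner basis of the Jacobian ideal J(f) in C{u,v,w} is {u^2*v^2, -u^2*v - u^2/2 + u*v^3, -u*v/2 + v^4, u^3, w}; counting standard monomials gives mu = 9. Corank 2; j^3 = 3*u^2*v has shape L^2 M (L != M), so D-series; mu = 9 gives D_9.

9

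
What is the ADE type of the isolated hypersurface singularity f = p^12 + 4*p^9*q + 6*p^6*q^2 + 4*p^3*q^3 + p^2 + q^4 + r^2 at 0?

A_3

The Hessian of f at 0 has rank 2. Corank 1: A-series; mu = 3 gives A_3.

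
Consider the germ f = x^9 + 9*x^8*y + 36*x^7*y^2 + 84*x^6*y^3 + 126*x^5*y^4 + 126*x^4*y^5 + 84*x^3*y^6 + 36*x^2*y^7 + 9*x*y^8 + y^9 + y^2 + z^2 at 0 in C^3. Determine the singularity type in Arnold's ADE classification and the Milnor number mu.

Type A8, Milnor number mu = 8.

The Hessian of f at 0 has rank 2. Corank 1: A-series; mu = 8 gives A_8.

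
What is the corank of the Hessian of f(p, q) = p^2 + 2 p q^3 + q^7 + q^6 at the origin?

1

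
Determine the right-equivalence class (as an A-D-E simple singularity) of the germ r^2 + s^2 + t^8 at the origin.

The Hessian of f at 0 is [[2, 0, 0], [0, 0, 0], [0, 0, 2]] with rank 2, so corank 1. A Groebner basis of the Jacobian ideal J(f) in C{s,t,r} is {t^7, s, r}; counting standard monomials gives mu = 7. Corank 1: A-series; mu = 7 gives A_7.

A7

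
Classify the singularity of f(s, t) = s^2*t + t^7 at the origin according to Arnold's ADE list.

D_{8}

The Hessian of f at 0 has rank 0. Corank 2; j^3 = s^2*t has shape L^2 M (L != M), so D-series; mu = 8 gives D_8.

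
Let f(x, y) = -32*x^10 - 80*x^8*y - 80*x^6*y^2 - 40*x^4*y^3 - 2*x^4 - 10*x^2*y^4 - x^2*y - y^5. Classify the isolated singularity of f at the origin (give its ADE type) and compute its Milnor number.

Type D_6, Milnor number mu = 6.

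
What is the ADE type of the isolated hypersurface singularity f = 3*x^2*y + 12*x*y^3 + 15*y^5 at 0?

D_{6}

The Hessian of f at 0 has rank 0. Corank 2; j^3 = 3*x^2*y has shape L^2 M (L != M), so D-series; mu = 6 gives D_6.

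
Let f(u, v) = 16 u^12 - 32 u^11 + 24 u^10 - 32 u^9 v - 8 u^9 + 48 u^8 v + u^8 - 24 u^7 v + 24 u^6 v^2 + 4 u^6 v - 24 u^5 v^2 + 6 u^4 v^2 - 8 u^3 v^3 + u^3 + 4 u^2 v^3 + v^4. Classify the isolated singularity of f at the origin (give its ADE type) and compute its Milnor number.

Type E_{6}, Milnor number mu = 6.

The Hessian of f at 0 is [[0, 0], [0, 0]] with rank 0, so corank 2. A Groebner basis of the Jacobian ideal J(f) in C{u,v} is {v^3, u^2}; counting standard monomials gives mu = 6. Corank 2; j^3 = u^3 is a perfect cube, so E-series; the 4-jet and mu = 6 give E_6.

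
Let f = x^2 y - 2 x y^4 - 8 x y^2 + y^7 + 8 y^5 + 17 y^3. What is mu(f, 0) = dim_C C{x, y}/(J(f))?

4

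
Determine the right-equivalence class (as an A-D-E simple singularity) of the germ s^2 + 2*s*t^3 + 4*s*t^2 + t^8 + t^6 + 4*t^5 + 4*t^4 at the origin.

A7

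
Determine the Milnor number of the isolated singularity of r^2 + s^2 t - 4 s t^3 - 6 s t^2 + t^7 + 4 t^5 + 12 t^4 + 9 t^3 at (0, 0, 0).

The Hessian of f at 0 has rank 1. Corank 2; j^3 = t*(s - 3*t)^2 has shape L^2 M (L != M), so D-series; mu = 8 gives D_8.

8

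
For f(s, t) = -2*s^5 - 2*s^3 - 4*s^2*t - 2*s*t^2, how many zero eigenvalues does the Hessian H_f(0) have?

The Hessian at 0 is [[0, 0], [0, 0]] of rank 0; hence corank 2.

2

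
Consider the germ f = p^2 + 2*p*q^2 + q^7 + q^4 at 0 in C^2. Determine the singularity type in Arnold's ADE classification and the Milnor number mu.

Type A_6, Milnor number mu = 6.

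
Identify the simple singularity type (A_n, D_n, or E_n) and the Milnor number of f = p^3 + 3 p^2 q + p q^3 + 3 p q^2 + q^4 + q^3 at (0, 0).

Type E_7, Milnor number mu = 7.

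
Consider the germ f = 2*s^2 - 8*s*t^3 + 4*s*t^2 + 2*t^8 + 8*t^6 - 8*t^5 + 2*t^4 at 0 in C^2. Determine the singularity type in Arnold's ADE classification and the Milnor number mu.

Type A7, Milnor number mu = 7.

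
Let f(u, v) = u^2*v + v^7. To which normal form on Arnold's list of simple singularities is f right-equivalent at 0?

D_8

The Hessian of f at 0 is [[0, 0], [0, 0]] with rank 0, so corank 2. A Groebner basis of the Jacobian ideal J(f) in C{u,v} is {u^2/7 + v^6, u^3, u*v}; counting standard monomials gives mu = 8. Corank 2; j^3 = u^2*v has shape L^2 M (L != M), so D-series; mu = 8 gives D_8.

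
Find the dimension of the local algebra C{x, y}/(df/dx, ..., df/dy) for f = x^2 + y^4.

3

The Hessian of f at 0 is [[2, 0], [0, 0]] with rank 1, so corank 1. A Groebner basis of the Jacobian ideal J(f) in C{x,y} is {y^3, x}; counting standard monomials gives mu = 3. Corank 1: A-series; mu = 3 gives A_3.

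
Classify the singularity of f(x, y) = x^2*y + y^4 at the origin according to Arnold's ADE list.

D5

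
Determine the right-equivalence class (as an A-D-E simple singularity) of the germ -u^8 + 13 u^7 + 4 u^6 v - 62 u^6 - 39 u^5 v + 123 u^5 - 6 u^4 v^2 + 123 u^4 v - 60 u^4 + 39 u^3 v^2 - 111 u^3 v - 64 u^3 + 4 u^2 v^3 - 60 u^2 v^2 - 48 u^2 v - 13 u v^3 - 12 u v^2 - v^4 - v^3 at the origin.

E_7

The Hessian of f at 0 has rank 0. Corank 2; j^3 = -(4*u + v)^3 is a perfect cube, so E-series; the 4-jet and mu = 7 give E_7.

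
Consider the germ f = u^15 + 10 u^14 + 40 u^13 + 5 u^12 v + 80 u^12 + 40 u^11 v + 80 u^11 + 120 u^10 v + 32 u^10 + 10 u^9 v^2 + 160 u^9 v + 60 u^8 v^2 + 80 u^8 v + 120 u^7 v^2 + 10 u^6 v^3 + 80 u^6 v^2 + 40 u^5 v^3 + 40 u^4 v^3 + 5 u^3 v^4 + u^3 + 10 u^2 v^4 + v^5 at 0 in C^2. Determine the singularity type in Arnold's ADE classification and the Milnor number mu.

Type E_8, Milnor number mu = 8.

The Hessian of f at 0 has rank 0. Corank 2; j^3 = u^3 is a perfect cube, so E-series; the 5-jet and mu = 8 give E_8.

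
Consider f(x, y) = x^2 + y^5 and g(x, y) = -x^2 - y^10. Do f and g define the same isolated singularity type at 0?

No.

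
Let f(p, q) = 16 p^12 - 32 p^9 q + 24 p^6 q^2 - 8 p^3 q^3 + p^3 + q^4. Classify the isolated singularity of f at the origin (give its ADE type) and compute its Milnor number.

Type E6, Milnor number mu = 6.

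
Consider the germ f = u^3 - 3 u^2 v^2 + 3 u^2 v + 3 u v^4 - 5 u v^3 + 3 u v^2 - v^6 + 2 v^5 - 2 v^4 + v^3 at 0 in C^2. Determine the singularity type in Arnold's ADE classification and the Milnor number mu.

The Hessian of f at 0 is [[0, 0], [0, 0]] with rank 0, so corank 2. A Groebner basis of the Jacobian ideal J(f) in C{u,v} is {-u^2 - 2*u*v + v^4 - v^3/3 - v^2, u^3 - 4*u^2 - 8*u*v - v^3/3 - 4*v^2, u^2*v + 7*u^2/3 + 14*u*v/3 - 2*v^3/9 + 7*v^2/3, -u^2 + u*v^2 - 2*u*v + 2*v^3/3 - v^2}; counting standard monomials gives mu = 7. Corank 2; j^3 = (u + v)^3 is a perfect cube, so E-series; the 4-jet and mu = 7 give E_7.

Type E7, Milnor number mu = 7.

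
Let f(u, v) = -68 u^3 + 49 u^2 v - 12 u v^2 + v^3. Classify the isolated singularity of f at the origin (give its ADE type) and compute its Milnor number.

Type D4, Milnor number mu = 4.

The Hessian of f at 0 has rank 0. Corank 2; j^3 = -(4*u - v)*(17*u^2 - 8*u*v + v^2) splits into three distinct lines over C (the quadratic factor has nonzero discriminant), so D_4.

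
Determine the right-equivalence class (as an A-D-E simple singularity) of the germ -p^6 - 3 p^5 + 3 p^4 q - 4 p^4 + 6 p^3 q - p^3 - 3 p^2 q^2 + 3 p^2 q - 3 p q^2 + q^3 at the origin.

E6

The Hessian of f at 0 has rank 0. Corank 2; j^3 = -(p - q)^3 is a perfect cube, so E-series; the 4-jet and mu = 6 give E_6.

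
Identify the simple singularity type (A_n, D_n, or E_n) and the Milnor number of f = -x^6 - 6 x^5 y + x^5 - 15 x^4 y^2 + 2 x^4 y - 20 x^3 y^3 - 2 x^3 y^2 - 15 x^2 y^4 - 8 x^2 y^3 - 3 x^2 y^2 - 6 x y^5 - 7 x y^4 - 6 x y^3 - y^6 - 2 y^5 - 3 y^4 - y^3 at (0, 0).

The Hessian of f at 0 is [[0, 0], [0, 0]] with rank 0, so corank 2. A Groebner basis of the Jacobian ideal J(f) in C{x,y} is {x^4 - 2*x*y^2, x^2*y + 2*x*y^2 + y^2/2, y^3}; counting standard monomials gives mu = 8. Corank 2; j^3 = -y^3 is a perfect cube, so E-series; the 5-jet and mu = 8 give E_8.

Type E8, Milnor number mu = 8.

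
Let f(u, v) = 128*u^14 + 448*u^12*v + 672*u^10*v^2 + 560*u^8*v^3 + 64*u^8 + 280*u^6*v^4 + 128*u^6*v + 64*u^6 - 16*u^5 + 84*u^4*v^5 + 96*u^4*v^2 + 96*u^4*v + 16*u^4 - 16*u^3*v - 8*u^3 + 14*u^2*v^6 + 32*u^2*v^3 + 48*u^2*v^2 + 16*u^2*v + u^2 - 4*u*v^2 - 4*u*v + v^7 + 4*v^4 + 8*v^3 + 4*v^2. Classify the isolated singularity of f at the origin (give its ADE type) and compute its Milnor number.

The Hessian of f at 0 has rank 1. Corank 1: A-series; mu = 6 gives A_6.

Type A_6, Milnor number mu = 6.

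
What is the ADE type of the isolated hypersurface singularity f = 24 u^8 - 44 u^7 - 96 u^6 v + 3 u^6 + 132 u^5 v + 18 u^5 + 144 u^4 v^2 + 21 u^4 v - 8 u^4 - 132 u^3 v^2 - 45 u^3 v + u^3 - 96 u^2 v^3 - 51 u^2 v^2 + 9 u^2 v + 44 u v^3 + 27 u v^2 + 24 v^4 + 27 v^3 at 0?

The Hessian of f at 0 is [[0, 0], [0, 0]] with rank 0, so corank 2. A Groebner basis of the Jacobian ideal J(f) in C{u,v} is {-3*u^2/2231 - 18*u*v/2231 + v^4 + v^3/2231 - 27*v^2/2231, u^3 - 2232*u^2/2231 - 13392*u*v/2231 + 60981*v^3/2231 - 20088*v^2/2231, u^2*v + 497*u^2/2231 + 2982*u*v/2231 - 60734*v^3/6693 + 4473*v^2/2231, -83*u^2/2231 + u*v^2 - 498*u*v/2231 + 20162*v^3/6693 - 747*v^2/2231}; counting standard monomials gives mu = 7. Corank 2; j^3 = (u + 3*v)^3 is a perfect cube, so E-series; the 4-jet and mu = 7 give E_7.

E7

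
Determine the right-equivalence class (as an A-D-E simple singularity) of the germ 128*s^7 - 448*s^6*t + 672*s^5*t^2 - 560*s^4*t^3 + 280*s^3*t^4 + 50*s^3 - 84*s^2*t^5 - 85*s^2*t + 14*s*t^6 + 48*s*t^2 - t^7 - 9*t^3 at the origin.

The Hessian of f at 0 has rank 0. Corank 2; j^3 = (2*s - t)*(5*s - 3*t)^2 has shape L^2 M (L != M), so D-series; mu = 8 gives D_8.

D8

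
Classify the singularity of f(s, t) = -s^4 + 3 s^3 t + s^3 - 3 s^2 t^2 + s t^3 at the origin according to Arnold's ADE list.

E_7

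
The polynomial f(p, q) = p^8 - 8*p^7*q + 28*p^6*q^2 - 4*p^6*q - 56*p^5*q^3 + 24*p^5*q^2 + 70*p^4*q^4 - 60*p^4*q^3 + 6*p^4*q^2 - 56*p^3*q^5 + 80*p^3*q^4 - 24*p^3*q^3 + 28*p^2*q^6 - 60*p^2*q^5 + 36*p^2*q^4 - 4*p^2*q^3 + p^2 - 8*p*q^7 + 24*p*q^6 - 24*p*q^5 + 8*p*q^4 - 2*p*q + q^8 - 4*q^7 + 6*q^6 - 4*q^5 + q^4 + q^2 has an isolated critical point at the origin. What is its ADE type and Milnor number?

Type A3, Milnor number mu = 3.

The Hessian of f at 0 has rank 1. Corank 1: A-series; mu = 3 gives A_3.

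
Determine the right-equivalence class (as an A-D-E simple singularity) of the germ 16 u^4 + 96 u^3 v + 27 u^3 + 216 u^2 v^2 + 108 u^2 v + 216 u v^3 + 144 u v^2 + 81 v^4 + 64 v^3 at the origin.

E_6

The Hessian of f at 0 is [[0, 0], [0, 0]] with rank 0, so corank 2. A Groebner basis of the Jacobian ideal J(f) in C{u,v} is {v^4, u*v^2 + 25*v^3/18, u^2 + 8*u*v/3 + 16*v^2/9}; counting standard monomials gives mu = 6. Corank 2; j^3 = (3*u + 4*v)^3 is a perfect cube, so E-series; the 4-jet and mu = 6 give E_6.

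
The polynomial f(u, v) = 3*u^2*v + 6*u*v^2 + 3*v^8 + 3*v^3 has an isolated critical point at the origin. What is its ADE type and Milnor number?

Type D_9, Milnor number mu = 9.

The Hessian of f at 0 has rank 0. Corank 2; j^3 = 3*v*(u + v)^2 has shape L^2 M (L != M), so D-series; mu = 9 gives D_9.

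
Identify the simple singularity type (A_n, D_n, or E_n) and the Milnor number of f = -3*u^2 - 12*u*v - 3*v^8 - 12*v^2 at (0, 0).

Type A_{7}, Milnor number mu = 7.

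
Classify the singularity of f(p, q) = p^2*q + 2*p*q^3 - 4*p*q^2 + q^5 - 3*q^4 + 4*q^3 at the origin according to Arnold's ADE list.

The Hessian of f at 0 has rank 0. Corank 2; j^3 = q*(p - 2*q)^2 has shape L^2 M (L != M), so D-series; mu = 5 gives D_5.

D5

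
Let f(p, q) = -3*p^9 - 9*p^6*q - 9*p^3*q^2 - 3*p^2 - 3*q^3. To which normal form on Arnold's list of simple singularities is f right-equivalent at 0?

A_{2}

The Hessian of f at 0 has rank 1. Corank 1: A-series; mu = 2 gives A_2.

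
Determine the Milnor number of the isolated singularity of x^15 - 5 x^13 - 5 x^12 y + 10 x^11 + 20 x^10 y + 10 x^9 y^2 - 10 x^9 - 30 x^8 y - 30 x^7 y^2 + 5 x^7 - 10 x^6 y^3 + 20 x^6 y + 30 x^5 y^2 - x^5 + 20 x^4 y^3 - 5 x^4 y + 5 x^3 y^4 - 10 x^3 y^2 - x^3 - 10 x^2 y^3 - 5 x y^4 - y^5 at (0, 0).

The Hessian of f at 0 is [[0, 0], [0, 0]] with rank 0, so corank 2. A Groebner basis of the Jacobian ideal J(f) in C{x,y} is {y^5, x*y^3 + y^4/4, x^2}; counting standard monomials gives mu = 8. Corank 2; j^3 = -x^3 is a perfect cube, so E-series; the 5-jet and mu = 8 give E_8.

8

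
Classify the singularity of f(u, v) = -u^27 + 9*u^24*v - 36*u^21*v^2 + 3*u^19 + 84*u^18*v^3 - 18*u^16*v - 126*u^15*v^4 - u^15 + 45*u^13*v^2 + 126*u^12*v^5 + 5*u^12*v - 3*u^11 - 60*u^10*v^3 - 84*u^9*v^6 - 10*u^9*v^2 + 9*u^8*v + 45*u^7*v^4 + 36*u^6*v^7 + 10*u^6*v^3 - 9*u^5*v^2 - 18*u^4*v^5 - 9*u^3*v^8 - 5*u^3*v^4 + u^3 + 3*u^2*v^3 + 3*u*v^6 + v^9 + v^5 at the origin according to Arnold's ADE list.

The Hessian of f at 0 is [[0, 0], [0, 0]] with rank 0, so corank 2. A Groebner basis of the Jacobian ideal J(f) in C{u,v} is {u^2/2 + u*v^3, v^4, u^3, u^2*v}; counting standard monomials gives mu = 8. Corank 2; j^3 = u^3 is a perfect cube, so E-series; the 5-jet and mu = 8 give E_8.

E_{8}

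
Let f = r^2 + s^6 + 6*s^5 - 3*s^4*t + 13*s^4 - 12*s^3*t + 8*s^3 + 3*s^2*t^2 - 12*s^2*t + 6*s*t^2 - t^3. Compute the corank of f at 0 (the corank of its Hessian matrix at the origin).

2

Hessian at 0 has rank 1.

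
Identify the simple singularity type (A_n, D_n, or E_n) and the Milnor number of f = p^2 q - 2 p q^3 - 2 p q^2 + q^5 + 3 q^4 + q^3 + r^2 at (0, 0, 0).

Type D_5, Milnor number mu = 5.

The Hessian of f at 0 has rank 1. Corank 2; j^3 = q*(p - q)^2 has shape L^2 M (L != M), so D-series; mu = 5 gives D_5.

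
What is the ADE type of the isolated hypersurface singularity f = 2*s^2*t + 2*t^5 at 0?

D_6

The Hessian of f at 0 is [[0, 0], [0, 0]] with rank 0, so corank 2. A Groebner basis of the Jacobian ideal J(f) in C{s,t} is {s^2/5 + t^4, s^3, s*t}; counting standard monomials gives mu = 6. Corank 2; j^3 = 2*s^2*t has shape L^2 M (L != M), so D-series; mu = 6 gives D_6.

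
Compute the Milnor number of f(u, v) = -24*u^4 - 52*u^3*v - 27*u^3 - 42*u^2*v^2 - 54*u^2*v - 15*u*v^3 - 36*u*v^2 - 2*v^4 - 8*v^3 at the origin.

The Hessian of f at 0 is [[0, 0], [0, 0]] with rank 0, so corank 2. A Groebner basis of the Jacobian ideal J(f) in C{u,v} is {19683*u^2/4 + 6561*u*v + v^4 - 27*v^3/4 + 2187*v^2, u^3 + 189*u^2/2 + 126*u*v + v^3/6 + 42*v^2, u^2*v - 405*u^2/4 - 135*u*v - 11*v^3/36 - 45*v^2, 81*u^2 + u*v^2 + 108*u*v + 5*v^3/9 + 36*v^2}; counting standard monomials gives mu = 7. Corank 2; j^3 = -(3*u + 2*v)^3 is a perfect cube, so E-series; the 4-jet and mu = 7 give E_7.

7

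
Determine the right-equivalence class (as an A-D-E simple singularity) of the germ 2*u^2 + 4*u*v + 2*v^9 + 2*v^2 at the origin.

A8

The Hessian of f at 0 is [[4, 4], [4, 4]] with rank 1, so corank 1. A Groebner basis of the Jacobian ideal J(f) in C{u,v} is {v^8, u + v}; counting standard monomials gives mu = 8. Corank 1: A-series; mu = 8 gives A_8.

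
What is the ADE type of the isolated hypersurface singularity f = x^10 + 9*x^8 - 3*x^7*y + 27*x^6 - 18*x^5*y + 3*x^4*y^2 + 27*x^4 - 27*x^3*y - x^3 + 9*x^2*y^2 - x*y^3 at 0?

E_7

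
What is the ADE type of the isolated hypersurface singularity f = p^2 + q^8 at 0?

The Hessian of f at 0 is [[2, 0], [0, 0]] with rank 1, so corank 1. A Groebner basis of the Jacobian ideal J(f) in C{p,q} is {q^7, p}; counting standard monomials gives mu = 7. Corank 1: A-series; mu = 7 gives A_7.

A7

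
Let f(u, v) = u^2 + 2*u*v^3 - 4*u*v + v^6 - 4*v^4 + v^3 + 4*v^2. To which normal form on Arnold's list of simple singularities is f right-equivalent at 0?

A_2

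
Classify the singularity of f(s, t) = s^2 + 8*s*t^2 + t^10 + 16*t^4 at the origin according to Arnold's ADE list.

A9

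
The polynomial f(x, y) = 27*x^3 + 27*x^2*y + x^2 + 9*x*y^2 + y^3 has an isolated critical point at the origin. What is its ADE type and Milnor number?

The Hessian of f at 0 is [[2, 0], [0, 0]] with rank 1, so corank 1. A Groebner basis of the Jacobian ideal J(f) in C{x,y} is {y^2, x}; counting standard monomials gives mu = 2. Corank 1: A-series; mu = 2 gives A_2.

Type A2, Milnor number mu = 2.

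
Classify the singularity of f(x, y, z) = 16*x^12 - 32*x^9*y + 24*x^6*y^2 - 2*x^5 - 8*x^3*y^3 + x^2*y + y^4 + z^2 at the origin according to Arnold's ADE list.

The Hessian of f at 0 has rank 1. Corank 2; j^3 = x^2*y has shape L^2 M (L != M), so D-series; mu = 5 gives D_5.

D_5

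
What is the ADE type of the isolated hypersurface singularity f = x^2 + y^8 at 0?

A_7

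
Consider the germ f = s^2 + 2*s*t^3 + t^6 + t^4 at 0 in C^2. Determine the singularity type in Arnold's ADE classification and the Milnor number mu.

The Hessian of f at 0 has rank 1. Corank 1: A-series; mu = 3 gives A_3.

Type A3, Milnor number mu = 3.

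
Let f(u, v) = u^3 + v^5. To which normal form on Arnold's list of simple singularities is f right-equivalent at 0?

E_8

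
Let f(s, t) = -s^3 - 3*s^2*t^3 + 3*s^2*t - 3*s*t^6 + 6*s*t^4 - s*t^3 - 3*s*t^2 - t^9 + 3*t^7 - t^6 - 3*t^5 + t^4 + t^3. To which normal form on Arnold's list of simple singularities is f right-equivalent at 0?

E7

The Hessian of f at 0 has rank 0. Corank 2; j^3 = -(s - t)^3 is a perfect cube, so E-series; the 4-jet and mu = 7 give E_7.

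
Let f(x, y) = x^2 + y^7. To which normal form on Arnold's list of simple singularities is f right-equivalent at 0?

A6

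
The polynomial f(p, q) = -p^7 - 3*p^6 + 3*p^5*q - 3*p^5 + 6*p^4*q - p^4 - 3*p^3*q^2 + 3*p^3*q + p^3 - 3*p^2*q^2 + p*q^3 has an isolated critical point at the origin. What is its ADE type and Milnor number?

Type E7, Milnor number mu = 7.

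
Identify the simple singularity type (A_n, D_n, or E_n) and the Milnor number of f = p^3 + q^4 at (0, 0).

Type E_6, Milnor number mu = 6.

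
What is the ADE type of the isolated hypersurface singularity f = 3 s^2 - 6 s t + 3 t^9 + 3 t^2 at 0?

A_{8}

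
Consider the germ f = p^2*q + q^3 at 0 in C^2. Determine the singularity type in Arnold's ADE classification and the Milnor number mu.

The Hessian of f at 0 has rank 0. Corank 2; j^3 = q*(p^2 + q^2) splits into three distinct lines over C (the quadratic factor has nonzero discriminant), so D_4.

Type D_{4}, Milnor number mu = 4.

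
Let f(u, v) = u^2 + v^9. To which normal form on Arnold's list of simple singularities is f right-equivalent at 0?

The Hessian of f at 0 is [[2, 0], [0, 0]] with rank 1, so corank 1. A Groebner basis of the Jacobian ideal J(f) in C{u,v} is {v^8, u}; counting standard monomials gives mu = 8. Corank 1: A-series; mu = 8 gives A_8.

A_{8}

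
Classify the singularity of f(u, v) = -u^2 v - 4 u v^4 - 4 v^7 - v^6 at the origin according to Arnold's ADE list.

The Hessian of f at 0 has rank 0. Corank 2; j^3 = -u^2*v has shape L^2 M (L != M), so D-series; mu = 7 gives D_7.

D7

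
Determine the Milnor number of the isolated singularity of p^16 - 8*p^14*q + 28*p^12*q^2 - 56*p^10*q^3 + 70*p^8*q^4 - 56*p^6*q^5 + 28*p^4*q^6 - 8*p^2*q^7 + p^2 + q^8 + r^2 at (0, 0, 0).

7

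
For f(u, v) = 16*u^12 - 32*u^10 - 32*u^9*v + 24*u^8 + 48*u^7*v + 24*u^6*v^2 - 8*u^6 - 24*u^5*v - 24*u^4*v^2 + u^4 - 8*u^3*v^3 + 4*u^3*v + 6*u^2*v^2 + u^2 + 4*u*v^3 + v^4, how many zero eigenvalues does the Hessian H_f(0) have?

The Hessian at 0 is [[2, 0], [0, 0]] of rank 1; hence corank 1.

1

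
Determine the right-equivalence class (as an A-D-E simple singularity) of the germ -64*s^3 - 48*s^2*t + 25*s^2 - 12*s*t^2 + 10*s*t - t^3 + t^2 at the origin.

A_2

The Hessian of f at 0 is [[50, 10], [10, 2]] with rank 1, so corank 1. A Groebner basis of the Jacobian ideal J(f) in C{s,t} is {t^2, s + t/5}; counting standard monomials gives mu = 2. Corank 1: A-series; mu = 2 gives A_2.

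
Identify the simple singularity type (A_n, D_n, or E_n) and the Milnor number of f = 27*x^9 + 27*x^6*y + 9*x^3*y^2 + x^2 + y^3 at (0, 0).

Type A_{2}, Milnor number mu = 2.

The Hessian of f at 0 is [[2, 0], [0, 0]] with rank 1, so corank 1. A Groebner basis of the Jacobian ideal J(f) in C{x,y} is {y^2, x}; counting standard monomials gives mu = 2. Corank 1: A-series; mu = 2 gives A_2.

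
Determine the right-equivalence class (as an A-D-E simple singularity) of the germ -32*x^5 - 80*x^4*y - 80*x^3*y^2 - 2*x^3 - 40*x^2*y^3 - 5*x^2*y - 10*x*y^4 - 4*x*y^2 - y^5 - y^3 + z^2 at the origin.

D6

The Hessian of f at 0 has rank 1. Corank 2; j^3 = -(x + y)^2*(2*x + y) has shape L^2 M (L != M), so D-series; mu = 6 gives D_6.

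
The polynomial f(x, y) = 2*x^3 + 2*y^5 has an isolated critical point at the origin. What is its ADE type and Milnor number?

Type E8, Milnor number mu = 8.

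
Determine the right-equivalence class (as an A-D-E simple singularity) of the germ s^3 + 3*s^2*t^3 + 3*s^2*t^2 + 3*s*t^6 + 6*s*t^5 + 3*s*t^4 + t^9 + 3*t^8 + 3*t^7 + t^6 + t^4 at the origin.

E_6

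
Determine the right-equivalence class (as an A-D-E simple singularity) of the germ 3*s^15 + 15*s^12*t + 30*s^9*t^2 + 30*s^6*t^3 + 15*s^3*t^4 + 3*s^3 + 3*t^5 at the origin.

The Hessian of f at 0 is [[0, 0], [0, 0]] with rank 0, so corank 2. A Groebner basis of the Jacobian ideal J(f) in C{s,t} is {t^4, s^2}; counting standard monomials gives mu = 8. Corank 2; j^3 = 3*s^3 is a perfect cube, so E-series; the 5-jet and mu = 8 give E_8.

E_8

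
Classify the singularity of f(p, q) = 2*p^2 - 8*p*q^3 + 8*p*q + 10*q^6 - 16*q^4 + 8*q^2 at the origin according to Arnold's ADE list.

A_5

The Hessian of f at 0 has rank 1. Corank 1: A-series; mu = 5 gives A_5.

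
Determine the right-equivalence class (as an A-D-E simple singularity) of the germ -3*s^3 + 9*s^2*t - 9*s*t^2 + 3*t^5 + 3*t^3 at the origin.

The Hessian of f at 0 has rank 0. Corank 2; j^3 = -3*(s - t)^3 is a perfect cube, so E-series; the 5-jet and mu = 8 give E_8.

E_{8}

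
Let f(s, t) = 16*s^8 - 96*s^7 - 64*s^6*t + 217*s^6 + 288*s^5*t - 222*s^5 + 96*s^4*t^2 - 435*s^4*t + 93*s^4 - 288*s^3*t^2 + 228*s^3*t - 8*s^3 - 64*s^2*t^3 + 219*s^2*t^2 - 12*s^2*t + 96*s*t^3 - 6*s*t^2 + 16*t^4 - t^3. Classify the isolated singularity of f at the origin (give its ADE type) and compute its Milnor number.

Type E_6, Milnor number mu = 6.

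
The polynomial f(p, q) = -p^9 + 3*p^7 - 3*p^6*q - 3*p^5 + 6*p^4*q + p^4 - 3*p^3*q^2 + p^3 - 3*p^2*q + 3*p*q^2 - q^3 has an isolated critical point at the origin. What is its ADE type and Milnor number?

Type E_6, Milnor number mu = 6.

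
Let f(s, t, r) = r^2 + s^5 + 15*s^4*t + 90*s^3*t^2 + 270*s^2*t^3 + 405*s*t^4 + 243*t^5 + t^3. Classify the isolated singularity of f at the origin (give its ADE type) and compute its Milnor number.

The Hessian of f at 0 has rank 1. Corank 2; j^3 = t^3 is a perfect cube, so E-series; the 5-jet and mu = 8 give E_8.

Type E8, Milnor number mu = 8.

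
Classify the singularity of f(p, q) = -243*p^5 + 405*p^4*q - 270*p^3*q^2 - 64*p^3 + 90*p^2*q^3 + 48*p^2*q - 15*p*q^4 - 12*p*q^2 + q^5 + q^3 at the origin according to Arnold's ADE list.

E_{8}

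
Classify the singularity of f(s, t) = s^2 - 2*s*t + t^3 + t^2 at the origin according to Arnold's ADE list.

A_{2}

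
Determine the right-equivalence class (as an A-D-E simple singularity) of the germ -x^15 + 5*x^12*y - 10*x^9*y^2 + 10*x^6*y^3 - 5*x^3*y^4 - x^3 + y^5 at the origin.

E8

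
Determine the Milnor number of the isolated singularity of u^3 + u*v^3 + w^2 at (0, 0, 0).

The Hessian of f at 0 is [[0, 0, 0], [0, 0, 0], [0, 0, 2]] with rank 1, so corank 2. A Groebner basis of the Jacobian ideal J(f) in C{u,v,w} is {u^3, u*v^2, 3*u^2 + v^3, w}; counting standard monomials gives mu = 7. Corank 2; j^3 = u^3 is a perfect cube, so E-series; the 4-jet and mu = 7 give E_7.

7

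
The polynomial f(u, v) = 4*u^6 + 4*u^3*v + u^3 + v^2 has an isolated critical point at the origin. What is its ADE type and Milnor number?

The Hessian of f at 0 has rank 1. Corank 1: A-series; mu = 2 gives A_2.

Type A2, Milnor number mu = 2.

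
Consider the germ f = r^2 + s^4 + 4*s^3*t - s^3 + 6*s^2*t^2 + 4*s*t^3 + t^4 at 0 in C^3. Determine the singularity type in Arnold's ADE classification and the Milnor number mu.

The Hessian of f at 0 has rank 1. Corank 2; j^3 = -s^3 is a perfect cube, so E-series; the 4-jet and mu = 6 give E_6.

Type E6, Milnor number mu = 6.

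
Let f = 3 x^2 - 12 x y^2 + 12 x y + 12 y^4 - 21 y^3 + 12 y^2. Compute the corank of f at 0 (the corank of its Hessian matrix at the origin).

Hessian at 0 has rank 1.

1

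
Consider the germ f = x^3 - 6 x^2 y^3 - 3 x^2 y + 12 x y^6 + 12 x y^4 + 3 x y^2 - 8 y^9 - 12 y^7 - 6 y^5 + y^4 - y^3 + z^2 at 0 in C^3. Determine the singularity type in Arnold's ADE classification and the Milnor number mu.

Type E_6, Milnor number mu = 6.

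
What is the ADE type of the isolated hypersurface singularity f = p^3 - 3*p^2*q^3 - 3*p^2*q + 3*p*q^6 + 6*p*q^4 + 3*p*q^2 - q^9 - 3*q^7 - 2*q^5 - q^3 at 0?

E8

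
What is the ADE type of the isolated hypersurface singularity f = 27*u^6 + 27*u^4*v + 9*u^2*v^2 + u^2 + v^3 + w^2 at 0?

A_2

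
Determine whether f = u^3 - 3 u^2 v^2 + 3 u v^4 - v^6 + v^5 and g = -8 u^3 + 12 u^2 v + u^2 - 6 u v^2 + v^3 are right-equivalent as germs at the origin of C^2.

No.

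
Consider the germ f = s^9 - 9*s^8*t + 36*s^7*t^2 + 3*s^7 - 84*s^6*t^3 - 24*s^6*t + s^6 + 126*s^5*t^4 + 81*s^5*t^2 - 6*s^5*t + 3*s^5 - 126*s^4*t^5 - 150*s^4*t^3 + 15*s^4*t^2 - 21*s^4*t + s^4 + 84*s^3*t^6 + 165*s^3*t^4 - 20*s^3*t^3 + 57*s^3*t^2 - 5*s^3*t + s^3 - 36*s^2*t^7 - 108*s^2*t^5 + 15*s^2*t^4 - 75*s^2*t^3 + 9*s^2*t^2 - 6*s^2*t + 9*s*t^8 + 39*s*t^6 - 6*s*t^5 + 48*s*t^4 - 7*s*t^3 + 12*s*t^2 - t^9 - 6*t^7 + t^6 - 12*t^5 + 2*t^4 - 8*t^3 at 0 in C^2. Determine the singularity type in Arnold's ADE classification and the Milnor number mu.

Type E_{7}, Milnor number mu = 7.

The Hessian of f at 0 is [[0, 0], [0, 0]] with rank 0, so corank 2. A Groebner basis of the Jacobian ideal J(f) in C{s,t} is {3*s^2 - 12*s*t + t^4 + t^3 + 12*t^2, s^3 + 18*s^2 - 72*s*t - 2*t^3 + 72*t^2, s^2*t + 7*s^2 - 28*s*t - 5*t^3/3 + 28*t^2, 2*s^2 + s*t^2 - 8*s*t - 4*t^3/3 + 8*t^2}; counting standard monomials gives mu = 7. Corank 2; j^3 = (s - 2*t)^3 is a perfect cube, so E-series; the 4-jet and mu = 7 give E_7.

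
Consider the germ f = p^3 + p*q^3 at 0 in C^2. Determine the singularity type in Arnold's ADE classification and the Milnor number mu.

Type E7, Milnor number mu = 7.

The Hessian of f at 0 has rank 0. Corank 2; j^3 = p^3 is a perfect cube, so E-series; the 4-jet and mu = 7 give E_7.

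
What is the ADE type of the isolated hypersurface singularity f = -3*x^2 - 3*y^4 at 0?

A_{3}

The Hessian of f at 0 has rank 1. Corank 1: A-series; mu = 3 gives A_3.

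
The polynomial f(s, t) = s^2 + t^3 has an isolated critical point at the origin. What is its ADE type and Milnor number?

The Hessian of f at 0 has rank 1. Corank 1: A-series; mu = 2 gives A_2.

Type A2, Milnor number mu = 2.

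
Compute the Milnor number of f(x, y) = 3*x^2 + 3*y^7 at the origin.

6

The Hessian of f at 0 is [[6, 0], [0, 0]] with rank 1, so corank 1. A Groebner basis of the Jacobian ideal J(f) in C{x,y} is {y^6, x}; counting standard monomials gives mu = 6. Corank 1: A-series; mu = 6 gives A_6.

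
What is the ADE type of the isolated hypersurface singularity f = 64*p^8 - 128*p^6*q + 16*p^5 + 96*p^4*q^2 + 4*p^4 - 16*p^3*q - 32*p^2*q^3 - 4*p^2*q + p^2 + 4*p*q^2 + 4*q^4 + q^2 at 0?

A_{1}

The Hessian of f at 0 has rank 2. Corank 0: nondegenerate Morse point, so A_1.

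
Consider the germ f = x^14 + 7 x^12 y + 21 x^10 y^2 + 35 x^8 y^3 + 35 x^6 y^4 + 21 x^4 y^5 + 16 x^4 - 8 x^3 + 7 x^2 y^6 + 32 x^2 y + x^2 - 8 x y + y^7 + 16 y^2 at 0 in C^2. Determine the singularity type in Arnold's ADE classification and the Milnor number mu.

Type A_6, Milnor number mu = 6.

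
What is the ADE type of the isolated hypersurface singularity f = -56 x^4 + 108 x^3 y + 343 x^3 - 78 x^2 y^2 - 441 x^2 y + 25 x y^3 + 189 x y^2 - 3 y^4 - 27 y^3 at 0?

E_{7}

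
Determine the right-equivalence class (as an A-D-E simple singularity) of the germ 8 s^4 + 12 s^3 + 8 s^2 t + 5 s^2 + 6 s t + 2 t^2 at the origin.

A_1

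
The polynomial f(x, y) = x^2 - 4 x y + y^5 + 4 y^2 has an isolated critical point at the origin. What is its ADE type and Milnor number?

The Hessian of f at 0 has rank 1. Corank 1: A-series; mu = 4 gives A_4.

Type A4, Milnor number mu = 4.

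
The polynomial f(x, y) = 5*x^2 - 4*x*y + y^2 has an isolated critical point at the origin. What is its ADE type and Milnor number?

Type A1, Milnor number mu = 1.

The Hessian of f at 0 is [[10, -4], [-4, 2]] with rank 2, so corank 0. A Groebner basis of the Jacobian ideal J(f) in C{x,y} is {x, y}; counting standard monomials gives mu = 1. Corank 0: nondegenerate Morse point, so A_1.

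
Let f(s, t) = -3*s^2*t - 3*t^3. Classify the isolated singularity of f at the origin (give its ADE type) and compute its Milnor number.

The Hessian of f at 0 is [[0, 0], [0, 0]] with rank 0, so corank 2. A Groebner basis of the Jacobian ideal J(f) in C{s,t} is {t^3, s^2 + 3*t^2, s*t}; counting standard monomials gives mu = 4. Corank 2; j^3 = -3*t*(s^2 + t^2) splits into three distinct lines over C (the quadratic factor has nonzero discriminant), so D_4.

Type D_4, Milnor number mu = 4.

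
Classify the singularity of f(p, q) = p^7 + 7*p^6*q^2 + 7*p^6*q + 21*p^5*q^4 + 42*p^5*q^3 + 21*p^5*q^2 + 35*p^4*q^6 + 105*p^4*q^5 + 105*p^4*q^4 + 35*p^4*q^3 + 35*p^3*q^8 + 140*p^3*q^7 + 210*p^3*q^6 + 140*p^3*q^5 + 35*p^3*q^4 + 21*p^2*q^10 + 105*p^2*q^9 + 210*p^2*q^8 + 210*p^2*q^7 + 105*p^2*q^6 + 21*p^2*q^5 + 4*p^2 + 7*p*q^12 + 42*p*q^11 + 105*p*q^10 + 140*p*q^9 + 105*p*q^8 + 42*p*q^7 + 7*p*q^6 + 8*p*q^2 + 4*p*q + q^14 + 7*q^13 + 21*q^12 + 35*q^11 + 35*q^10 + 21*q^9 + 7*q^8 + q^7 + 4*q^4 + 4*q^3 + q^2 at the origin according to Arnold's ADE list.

A6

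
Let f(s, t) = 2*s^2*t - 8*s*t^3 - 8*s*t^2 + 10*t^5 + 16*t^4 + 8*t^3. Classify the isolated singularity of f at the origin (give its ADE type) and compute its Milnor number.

The Hessian of f at 0 has rank 0. Corank 2; j^3 = 2*t*(s - 2*t)^2 has shape L^2 M (L != M), so D-series; mu = 6 gives D_6.

Type D_6, Milnor number mu = 6.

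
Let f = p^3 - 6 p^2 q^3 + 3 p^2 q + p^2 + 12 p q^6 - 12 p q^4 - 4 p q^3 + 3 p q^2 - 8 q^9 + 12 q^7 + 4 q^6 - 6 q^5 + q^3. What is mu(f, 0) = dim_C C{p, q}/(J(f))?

2

The Hessian of f at 0 has rank 1. Corank 1: A-series; mu = 2 gives A_2.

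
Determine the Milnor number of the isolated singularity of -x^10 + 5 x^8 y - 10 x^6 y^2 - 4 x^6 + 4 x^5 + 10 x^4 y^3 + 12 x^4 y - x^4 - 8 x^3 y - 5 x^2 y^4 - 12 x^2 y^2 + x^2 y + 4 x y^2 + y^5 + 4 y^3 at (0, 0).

The Hessian of f at 0 has rank 0. Corank 2; j^3 = y*(x + 2*y)^2 has shape L^2 M (L != M), so D-series; mu = 6 gives D_6.

6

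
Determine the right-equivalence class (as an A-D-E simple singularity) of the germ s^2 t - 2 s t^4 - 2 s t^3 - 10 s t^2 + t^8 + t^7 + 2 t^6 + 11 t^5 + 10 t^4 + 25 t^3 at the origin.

D9

The Hessian of f at 0 has rank 0. Corank 2; j^3 = t*(s - 5*t)^2 has shape L^2 M (L != M), so D-series; mu = 9 gives D_9.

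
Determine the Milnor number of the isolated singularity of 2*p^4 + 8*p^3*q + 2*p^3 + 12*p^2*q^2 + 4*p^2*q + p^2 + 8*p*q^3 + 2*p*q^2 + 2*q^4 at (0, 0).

3

The Hessian of f at 0 has rank 1. Corank 1: A-series; mu = 3 gives A_3.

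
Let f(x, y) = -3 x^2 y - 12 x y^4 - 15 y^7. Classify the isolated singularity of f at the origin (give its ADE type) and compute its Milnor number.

Type D8, Milnor number mu = 8.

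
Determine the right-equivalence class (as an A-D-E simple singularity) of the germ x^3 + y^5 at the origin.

E_8

The Hessian of f at 0 is [[0, 0], [0, 0]] with rank 0, so corank 2. A Groebner basis of the Jacobian ideal J(f) in C{x,y} is {y^4, x^2}; counting standard monomials gives mu = 8. Corank 2; j^3 = x^3 is a perfect cube, so E-series; the 5-jet and mu = 8 give E_8.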